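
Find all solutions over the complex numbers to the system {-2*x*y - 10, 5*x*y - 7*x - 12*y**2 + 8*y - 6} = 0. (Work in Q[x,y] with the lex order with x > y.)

Compute a lex Gröbner basis by Buchberger's algorithm.
f_1 = -2*x*y - 10, LT = x*y.
f_2 = 5*x*y - 7*x - 12*y**2 + 8*y - 6, LT = x*y.

S(f_1,f_2): lcm = x*y. S = 7/5*x + 12/5*y**2 - 8/5*y + 31/5.
  leading term x: no divisor's leading term divides it; move 7/5*x to the remainder.
  leading term y**2: no divisor's leading term divides it; move 12/5*y**2 to the remainder.
  leading term y: no divisor's leading term divides it; move -8/5*y to the remainder.
  leading term 1: no divisor's leading term divides it; move 31/5 to the remainder.
  remainder 7/5*x + 12/5*y**2 - 8/5*y + 31/5 ≠ 0; add h_3 = 7/5*x + 12/5*y**2 - 8/5*y + 31/5 to the basis.

S(f_1,h_3): lcm = x*y. S = -12/7*y**3 + 8/7*y**2 - 31/7*y + 5.
  leading term y**3: no divisor's leading term divides it; move -12/7*y**3 to the remainder.
  leading term y**2: no divisor's leading term divides it; move 8/7*y**2 to the remainder.
  leading term y: no divisor's leading term divides it; move -31/7*y to the remainder.
  leading term 1: no divisor's leading term divides it; move 5 to the remainder.
  remainder -12/7*y**3 + 8/7*y**2 - 31/7*y + 5 ≠ 0; add h_4 = -12/7*y**3 + 8/7*y**2 - 31/7*y + 5 to the basis.

The other S-polynomials (S(f_2,h_3), S(f_1,h_4), S(f_2,h_4), S(h_3,h_4)) all reduce to 0 modulo the current basis, so we have a Gröbner basis.
Inter-reduce: drop elements whose leading term is divisible by another's, tail-reduce, and make monic.
Reduced Gröbner basis: {x + 12/7*y**2 - 8/7*y + 31/7, y**3 - 2/3*y**2 + 31/12*y - 35/12}.

From the last basis element, y**3 - 2/3*y**2 + 31/12*y - 35/12 = 0, so y takes values in {1, -1/6 - sqrt(26)*I/3, -1/6 + sqrt(26)*I/3}. Each choice, substituted upward through the basis, yields the corresponding point(s) of the solution set.
  y = 1: the earlier basis element becomes x + 5 = 0, giving x = -5 — point (-5, 1).
  y = -1/6 - sqrt(26)*I/3: the earlier basis element becomes x - 2/7 + 4*sqrt(26)*I/7 = 0, giving x = 2/7 - 4*sqrt(26)*I/7 — point (2/7 - 4*sqrt(26)*I/7, -1/6 - sqrt(26)*I/3).
  y = -1/6 + sqrt(26)*I/3: the earlier basis element becomes x - 2/7 - 4*sqrt(26)*I/7 = 0, giving x = 2/7 + 4*sqrt(26)*I/7 — point (2/7 + 4*sqrt(26)*I/7, -1/6 + sqrt(26)*I/3).
Check: every point annihilates each of the original generators.

{(-5, 1), (2/7 - 4*sqrt(26)*I/7, -1/6 - sqrt(26)*I/3), (2/7 + 4*sqrt(26)*I/7, -1/6 + sqrt(26)*I/3)}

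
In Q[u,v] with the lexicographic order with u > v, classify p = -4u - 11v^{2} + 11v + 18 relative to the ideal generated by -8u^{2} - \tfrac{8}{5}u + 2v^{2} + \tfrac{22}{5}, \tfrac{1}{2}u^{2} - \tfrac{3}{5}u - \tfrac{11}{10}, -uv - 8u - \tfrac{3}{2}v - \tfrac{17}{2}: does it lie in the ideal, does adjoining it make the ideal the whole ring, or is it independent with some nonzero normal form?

First compute the reduced Gröbner basis of I by Buchberger's algorithm.
f_1 = -8u^{2} - \tfrac{8}{5}u + 2v^{2} + \tfrac{22}{5}, LT = u^{2}.
f_2 = \tfrac{1}{2}u^{2} - \tfrac{3}{5}u - \tfrac{11}{10}, LT = u^{2}.
f_3 = -uv - 8u - \tfrac{3}{2}v - \tfrac{17}{2}, LT = uv.

S(f_1,f_2): lcm = u^{2}. S = \tfrac{7}{5}u - \tfrac{1}{4}v^{2} + \tfrac{33}{20}.
  reduce S modulo (f_1, f_2, f_3):
  remainder \tfrac{7}{5}u - \tfrac{1}{4}v^{2} + \tfrac{33}{20} ≠ 0; add h_4 = \tfrac{7}{5}u - \tfrac{1}{4}v^{2} + \tfrac{33}{20} to the basis.

S(f_1,f_3): lcm = u^{2}v. S = -8u^{2} - \tfrac{13}{10}uv - \tfrac{17}{2}u - \tfrac{1}{4}v^{3} - \tfrac{11}{20}v.
  reduce S modulo (f_1, f_2, f_3, h_4):
  remainder -\tfrac{1}{4}v^{3} - \tfrac{11}{8}v^{2} + \tfrac{7}{5}v + \tfrac{101}{40} ≠ 0; add h_5 = -\tfrac{1}{4}v^{3} - \tfrac{11}{8}v^{2} + \tfrac{7}{5}v + \tfrac{101}{40} to the basis.

S(f_2,f_3): lcm = u^{2}v. S = -8u^{2} - \tfrac{27}{10}uv - \tfrac{17}{2}u - \tfrac{11}{5}v.
  reduce S modulo (f_1, f_2, f_3, h_4, h_5):
  remainder \tfrac{5}{8}v^{2} + \tfrac{37}{20}v + \tfrac{49}{40} ≠ 0; add h_6 = \tfrac{5}{8}v^{2} + \tfrac{37}{20}v + \tfrac{49}{40} to the basis.

S(f_1,h_4): lcm = u^{2}. S = \tfrac{5}{28}uv^{2} - \tfrac{137}{140}u - \tfrac{1}{4}v^{2} - \tfrac{11}{20}.
  reduce S modulo (f_1, f_2, f_3, h_4, h_5, h_6):
  remainder -\tfrac{589}{175}v - \tfrac{589}{175} ≠ 0; add h_7 = -\tfrac{589}{175}v - \tfrac{589}{175} to the basis.

The other S-polynomials (S(f_2,h_4), S(f_3,h_4), S(f_1,h_5), S(f_2,h_5), S(f_3,h_5), S(h_4,h_5), S(f_1,h_6), S(f_2,h_6), S(f_3,h_6), S(h_4,h_6), S(h_5,h_6), S(f_1,h_7), S(f_2,h_7), S(f_3,h_7), S(h_4,h_7), S(h_5,h_7), S(h_6,h_7)) all reduce to 0 modulo the current basis, so we have a Gröbner basis.
Inter-reduce: drop elements whose leading term is divisible by another's, tail-reduce, and make monic.
Reduced Gröbner basis: {u + 1, v + 1}.
Label its elements g_1 = u + 1, g_2 = v + 1.

Reduce p = -4u - 11v^{2} + 11v + 18 modulo G:
  leading term u: subtract (-4)·g_1 from -4u - 11v^{2} + 11v + 18 → -11v^{2} + 11v + 22
  leading term v^{2}: subtract (-11v)·g_2 from -11v^{2} + 11v + 22 → 22v + 22
  leading term v: subtract (22)·g_2 from 22v + 22 → 0
  normal form = 0.
Since the normal form is 0, p ∈ I.

-4u - 11v^{2} + 11v + 18 lies in I (it reduces to 0).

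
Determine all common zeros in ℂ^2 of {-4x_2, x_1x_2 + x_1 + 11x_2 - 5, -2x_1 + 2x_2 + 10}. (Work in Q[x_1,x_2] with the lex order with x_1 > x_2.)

{(5, 0)}

Compute a lex Gröbner basis by Buchberger's algorithm.
f_1 = -4x_2, LT = x_2.
f_2 = x_1x_2 + x_1 + 11x_2 - 5, LT = x_1x_2.
f_3 = -2x_1 + 2x_2 + 10, LT = x_1.

The S-polynomials (S(f_1,f_2), S(f_1,f_3), S(f_2,f_3)) all reduce to 0 modulo the current basis, so we have a Gröbner basis.
Inter-reduce: drop elements whose leading term is divisible by another's, tail-reduce, and make monic.
Reduced Gröbner basis: {x_1 - 5, x_2}.

Since the basis is lex-ordered, x_2 is univariate in x_2. Its roots are {0}. Back-substituting each root into the other basis elements fixes the other coordinates.
  x_2 = 0: the earlier basis element becomes x_1 - 5 = 0, giving x_1 = 5 — point (5, 0).
Each listed point satisfies every original equation (direct substitution).
A lex Gröbner basis triangularizes the system, enabling back-substitution.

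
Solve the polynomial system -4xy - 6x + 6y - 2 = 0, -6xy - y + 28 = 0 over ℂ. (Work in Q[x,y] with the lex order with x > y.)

{(-83/18, -21/20), (1, 4)}

Compute a lex Gröbner basis by Buchberger's algorithm.
f_1 = -4xy - 6x + 6y - 2, LT = xy.
f_2 = -6xy - y + 28, LT = xy.

S(f_1,f_2): lcm = xy. S = 3/2x - 5/3y + 31/6.
  leading term x: no divisor's leading term divides it; move 3/2x to the remainder.
  leading term y: no divisor's leading term divides it; move -5/3y to the remainder.
  leading term 1: no divisor's leading term divides it; move 31/6 to the remainder.
  remainder 3/2x - 5/3y + 31/6 ≠ 0; add h_3 = 3/2x - 5/3y + 31/6 to the basis.

S(f_1,h_3): lcm = xy. S = 3/2x + 10/9y^2 - 89/18y + 1/2.
  leading term x: subtract (1)·h_3 from 3/2x + 10/9y^2 - 89/18y + 1/2 → 10/9y^2 - 59/18y - 14/3
  leading term y^2: no divisor's leading term divides it; move 10/9y^2 to the remainder.
  leading term y: no divisor's leading term divides it; move -59/18y to the remainder.
  leading term 1: no divisor's leading term divides it; move -14/3 to the remainder.
  remainder 10/9y^2 - 59/18y - 14/3 ≠ 0; add h_4 = 10/9y^2 - 59/18y - 14/3 to the basis.

The other S-polynomials (S(f_2,h_3), S(f_1,h_4), S(f_2,h_4), S(h_3,h_4)) all reduce to 0 modulo the current basis, so we have a Gröbner basis.
Inter-reduce: drop elements whose leading term is divisible by another's, tail-reduce, and make monic.
Reduced Gröbner basis: {x - 10/9y + 31/9, y^2 - 59/20y - 21/5}.

Since the basis is lex-ordered, y^2 - 59/20y - 21/5 is univariate in y. Its roots are {-21/20, 4}. Back-substituting each root into the other basis elements fixes the other coordinates.
  y = -21/20: the earlier basis element becomes x + 83/18 = 0, giving x = -83/18 — point (-83/18, -21/20).
  y = 4: the earlier basis element becomes x - 1 = 0, giving x = 1 — point (1, 4).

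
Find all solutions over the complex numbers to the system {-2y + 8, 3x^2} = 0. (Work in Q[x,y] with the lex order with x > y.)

Compute a lex Gröbner basis by Buchberger's algorithm.
f_1 = -2y + 8, LT = y.
f_2 = 3x^2, LT = x^2.

The S-polynomials (S(f_1,f_2)) all reduce to 0 modulo the current basis, so we have a Gröbner basis.
Inter-reduce: drop elements whose leading term is divisible by another's, tail-reduce, and make monic.
Reduced Gröbner basis: {x^2, y - 4}.

Elimination: the polynomial y - 4 lies in the elimination ideal for y, so y ∈ {4}. For each such y, the remaining basis elements (now univariate) give the rest of the solution.
  y = 4: the earlier basis element becomes x^2 = 0, giving x = 0 — point (0, 4).

{(0, 4)}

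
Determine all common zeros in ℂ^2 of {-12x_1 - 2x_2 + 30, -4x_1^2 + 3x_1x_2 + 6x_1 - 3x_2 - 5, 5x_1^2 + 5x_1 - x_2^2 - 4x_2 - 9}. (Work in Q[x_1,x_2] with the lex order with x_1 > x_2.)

Compute a lex Gröbner basis by Buchberger's algorithm.
f_1 = -12x_1 - 2x_2 + 30, LT = x_1.
f_2 = -4x_1^2 + 3x_1x_2 + 6x_1 - 3x_2 - 5, LT = x_1^2.
f_3 = 5x_1^2 + 5x_1 - x_2^2 - 4x_2 - 9, LT = x_1^2.

S(f_1,f_2): lcm = x_1^2. S = 11/12x_1x_2 - x_1 - 3/4x_2 - 5/4.
  leading term x_1x_2: subtract (-11/144x_2)·f_1 from 11/12x_1x_2 - x_1 - 3/4x_2 - 5/4 → -x_1 - 11/72x_2^2 + 37/24x_2 - 5/4
  leading term x_1: subtract (1/12)·f_1 from -x_1 - 11/72x_2^2 + 37/24x_2 - 5/4 → -11/72x_2^2 + 41/24x_2 - 15/4
  leading term x_2^2: no divisor's leading term divides it; move -11/72x_2^2 to the remainder.
  leading term x_2: no divisor's leading term divides it; move 41/24x_2 to the remainder.
  leading term 1: no divisor's leading term divides it; move -15/4 to the remainder.
  remainder -11/72x_2^2 + 41/24x_2 - 15/4 ≠ 0; add h_4 = -11/72x_2^2 + 41/24x_2 - 15/4 to the basis.

S(f_1,f_3): lcm = x_1^2. S = 1/6x_1x_2 - 7/2x_1 + 1/5x_2^2 + 4/5x_2 + 9/5.
  leading term x_1x_2: subtract (-1/72x_2)·f_1 from 1/6x_1x_2 - 7/2x_1 + 1/5x_2^2 + 4/5x_2 + 9/5 → -7/2x_1 + 31/180x_2^2 + 73/60x_2 + 9/5
  leading term x_1: subtract (7/24)·f_1 from -7/2x_1 + 31/180x_2^2 + 73/60x_2 + 9/5 → 31/180x_2^2 + 9/5x_2 - 139/20
  leading term x_2^2: subtract (-62/55)·h_4 from 31/180x_2^2 + 9/5x_2 - 139/20 → 2459/660x_2 - 2459/220
  leading term x_2: no divisor's leading term divides it; move 2459/660x_2 to the remainder.
  leading term 1: no divisor's leading term divides it; move -2459/220 to the remainder.
  remainder 2459/660x_2 - 2459/220 ≠ 0; add h_5 = 2459/660x_2 - 2459/220 to the basis.

The other S-polynomials (S(f_2,f_3), S(f_1,h_4), S(f_2,h_4), S(f_3,h_4), S(f_1,h_5), S(f_2,h_5), S(f_3,h_5), S(h_4,h_5)) all reduce to 0 modulo the current basis, so we have a Gröbner basis.
Inter-reduce: drop elements whose leading term is divisible by another's, tail-reduce, and make monic.
Reduced Gröbner basis: {x_1 - 2, x_2 - 3}.

A lex Gröbner basis eliminates variables successively. Here x_2 - 3 depends only on x_2, with roots {3}; lifting each root through the earlier basis elements recovers the full solutions.
  x_2 = 3: the earlier basis element becomes x_1 - 2 = 0, giving x_1 = 2 — point (2, 3).

{(2, 3)}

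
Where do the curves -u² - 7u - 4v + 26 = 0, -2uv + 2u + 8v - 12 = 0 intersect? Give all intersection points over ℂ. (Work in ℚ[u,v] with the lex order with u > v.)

Compute a lex Gröbner basis by Buchberger's algorithm.
f_1 = -u² - 7u - 4v + 26, LT = u².
f_2 = -2uv + 2u + 8v - 12, LT = uv.

S(f_1,f_2): lcm = u²v. S = u² + 11uv - 6u + 4v² - 26v.
  leading term u²: subtract (-1)·f_1 from u² + 11uv - 6u + 4v² - 26v → 11uv - 13u + 4v² - 30v + 26
  leading term uv: subtract (-11/2)·f_2 from 11uv - 13u + 4v² - 30v + 26 → -2u + 4v² + 14v - 40
  leading term u: no divisor's leading term divides it; move -2u to the remainder.
  leading term v²: no divisor's leading term divides it; move 4v² to the remainder.
  leading term v: no divisor's leading term divides it; move 14v to the remainder.
  leading term 1: no divisor's leading term divides it; move -40 to the remainder.
  remainder -2u + 4v² + 14v - 40 ≠ 0; add h_3 = -2u + 4v² + 14v - 40 to the basis.

S(f_2,h_3): lcm = uv. S = -u + 2v³ + 7v² - 24v + 6.
  leading term u: subtract (½)·h_3 from -u + 2v³ + 7v² - 24v + 6 → 2v³ + 5v² - 31v + 26
  leading term v³: no divisor's leading term divides it; move 2v³ to the remainder.
  leading term v²: no divisor's leading term divides it; move 5v² to the remainder.
  leading term v: no divisor's leading term divides it; move -31v to the remainder.
  leading term 1: no divisor's leading term divides it; move 26 to the remainder.
  remainder 2v³ + 5v² - 31v + 26 ≠ 0; add h_4 = 2v³ + 5v² - 31v + 26 to the basis.

The other S-polynomials (S(f_1,h_3), S(f_1,h_4), S(f_2,h_4), S(h_3,h_4)) all reduce to 0 modulo the current basis, so we have a Gröbner basis.
Inter-reduce: drop elements whose leading term is divisible by another's, tail-reduce, and make monic.
Reduced Gröbner basis: {u - 2v² - 7v + 20, v³ + 5/2v² - 31/2v + 13}.

From the last basis element, v³ + 5/2v² - 31/2v + 13 = 0, so v takes values in {2, -9/4 + sqrt(185)/4, -sqrt(185)/4 - 9/4}. Each choice, substituted upward through the basis, yields the corresponding point(s) of the solution set.
  v = 2: the earlier basis element becomes u - 2 = 0, giving u = 2 — point (2, 2).
  v = -9/4 + sqrt(185)/4: the earlier basis element becomes u + 5/2 + sqrt(185)/2 = 0, giving u = -sqrt(185)/2 - 5/2 — point (-sqrt(185)/2 - 5/2, -9/4 + sqrt(185)/4).
  v = -sqrt(185)/4 - 9/4: the earlier basis element becomes u - sqrt(185)/2 + 5/2 = 0, giving u = -5/2 + sqrt(185)/2 — point (-5/2 + sqrt(185)/2, -sqrt(185)/4 - 9/4).
Substituting each solution back into the original system confirms all equations vanish.

{(2, 2), (-sqrt(185)/2 - 5/2, -9/4 + sqrt(185)/4), (-5/2 + sqrt(185)/2, -sqrt(185)/4 - 9/4)}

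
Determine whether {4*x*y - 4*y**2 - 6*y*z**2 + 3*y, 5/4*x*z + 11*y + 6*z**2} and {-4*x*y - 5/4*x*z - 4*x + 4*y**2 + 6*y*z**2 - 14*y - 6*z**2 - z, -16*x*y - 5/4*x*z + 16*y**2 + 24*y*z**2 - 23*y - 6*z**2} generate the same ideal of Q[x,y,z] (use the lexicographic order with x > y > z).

No, the ideals differ.

For a fixed monomial order, each ideal has a unique reduced Gröbner basis; comparing bases decides equality.
Buchberger on the first generating set:
f_1 = 4*x*y - 4*y**2 - 6*y*z**2 + 3*y, LT = x*y.
f_2 = 5/4*x*z + 11*y + 6*z**2, LT = x*z.

S(f_1,f_2): lcm = x*y*z. S = -y**2*z - 44/5*y**2 - 3/2*y*z**3 - 24/5*y*z**2 + 3/4*y*z.
  leading term y**2*z: no divisor's leading term divides it; move -y**2*z to the remainder.
  leading term y**2: no divisor's leading term divides it; move -44/5*y**2 to the remainder.
  leading term y*z**3: no divisor's leading term divides it; move -3/2*y*z**3 to the remainder.
  leading term y*z**2: no divisor's leading term divides it; move -24/5*y*z**2 to the remainder.
  leading term y*z: no divisor's leading term divides it; move 3/4*y*z to the remainder.
  remainder -y**2*z - 44/5*y**2 - 3/2*y*z**3 - 24/5*y*z**2 + 3/4*y*z ≠ 0; add g_3 = -y**2*z - 44/5*y**2 - 3/2*y*z**3 - 24/5*y*z**2 + 3/4*y*z to the basis.

The other S-polynomials (S(f_1,g_3), S(f_2,g_3)) all reduce to 0 modulo the current basis, so we have a Gröbner basis.
Inter-reduce: drop elements whose leading term is divisible by another's, tail-reduce, and make monic.
Reduced Gröbner basis: {x*y - y**2 - 3/2*y*z**2 + 3/4*y, x*z + 44/5*y + 24/5*z**2, y**2*z + 44/5*y**2 + 3/2*y*z**3 + 24/5*y*z**2 - 3/4*y*z}.

Buchberger on the second generating set:
h_1 = -4*x*y - 5/4*x*z - 4*x + 4*y**2 + 6*y*z**2 - 14*y - 6*z**2 - z, LT = x*y.
h_2 = -16*x*y - 5/4*x*z + 16*y**2 + 24*y*z**2 - 23*y - 6*z**2, LT = x*y.

S(h_1,h_2): lcm = x*y. S = 15/64*x*z + x + 33/16*y + 9/8*z**2 + 1/4*z.
  leading term x*z: no divisor's leading term divides it; move 15/64*x*z to the remainder.
  leading term x: no divisor's leading term divides it; move x to the remainder.
  leading term y: no divisor's leading term divides it; move 33/16*y to the remainder.
  leading term z**2: no divisor's leading term divides it; move 9/8*z**2 to the remainder.
  leading term z: no divisor's leading term divides it; move 1/4*z to the remainder.
  remainder 15/64*x*z + x + 33/16*y + 9/8*z**2 + 1/4*z ≠ 0; add k_3 = 15/64*x*z + x + 33/16*y + 9/8*z**2 + 1/4*z to the basis.

S(h_1,k_3): lcm = x*y*z. S = -64/15*x*y + 5/16*x*z**2 + x*z - y**2*z - 44/5*y**2 - 3/2*y*z**3 - 24/5*y*z**2 + 73/30*y*z + 3/2*z**3 + 1/4*z**2.
  leading term x*y: subtract (16/15)·h_1 from -64/15*x*y + 5/16*x*z**2 + x*z - y**2*z - 44/5*y**2 - 3/2*y*z**3 - 24/5*y*z**2 + 73/30*y*z + 3/2*z**3 + 1/4*z**2 → 5/16*x*z**2 + 7/3*x*z + 64/15*x - y**2*z - 196/15*y**2 - 3/2*y*z**3 - 56/5*y*z**2 + 73/30*y*z + 224/15*y + 3/2*z**3 + 133/20*z**2 + 16/15*z
  leading term x*z**2: subtract (4/3*z)·k_3 from 5/16*x*z**2 + 7/3*x*z + 64/15*x - y**2*z - 196/15*y**2 - 3/2*y*z**3 - 56/5*y*z**2 + 73/30*y*z + 224/15*y + 3/2*z**3 + 133/20*z**2 + 16/15*z → x*z + 64/15*x - y**2*z - 196/15*y**2 - 3/2*y*z**3 - 56/5*y*z**2 - 19/60*y*z + 224/15*y + 379/60*z**2 + 16/15*z
  leading term x*z: subtract (64/15)·k_3 from x*z + 64/15*x - y**2*z - 196/15*y**2 - 3/2*y*z**3 - 56/5*y*z**2 - 19/60*y*z + 224/15*y + 379/60*z**2 + 16/15*z → -y**2*z - 196/15*y**2 - 3/2*y*z**3 - 56/5*y*z**2 - 19/60*y*z + 92/15*y + 91/60*z**2
  leading term y**2*z: no divisor's leading term divides it; move -y**2*z to the remainder.
  leading term y**2: no divisor's leading term divides it; move -196/15*y**2 to the remainder.
  leading term y*z**3: no divisor's leading term divides it; move -3/2*y*z**3 to the remainder.
  leading term y*z**2: no divisor's leading term divides it; move -56/5*y*z**2 to the remainder.
  leading term y*z: no divisor's leading term divides it; move -19/60*y*z to the remainder.
  leading term y: no divisor's leading term divides it; move 92/15*y to the remainder.
  leading term z**2: no divisor's leading term divides it; move 91/60*z**2 to the remainder.
  remainder -y**2*z - 196/15*y**2 - 3/2*y*z**3 - 56/5*y*z**2 - 19/60*y*z + 92/15*y + 91/60*z**2 ≠ 0; add k_4 = -y**2*z - 196/15*y**2 - 3/2*y*z**3 - 56/5*y*z**2 - 19/60*y*z + 92/15*y + 91/60*z**2 to the basis.

The other S-polynomials (S(h_2,k_3), S(h_1,k_4), S(h_2,k_4), S(k_3,k_4)) all reduce to 0 modulo the current basis, so we have a Gröbner basis.
Inter-reduce: drop elements whose leading term is divisible by another's, tail-reduce, and make monic.
Reduced Gröbner basis: {x*y - 1/3*x - y**2 - 3/2*y*z**2 + 3/4*y - 1/12*z, x*z + 64/15*x + 44/5*y + 24/5*z**2 + 16/15*z, y**2*z + 196/15*y**2 + 3/2*y*z**3 + 56/5*y*z**2 + 19/60*y*z - 92/15*y - 91/60*z**2}.

The bases are distinct; the ideals are different.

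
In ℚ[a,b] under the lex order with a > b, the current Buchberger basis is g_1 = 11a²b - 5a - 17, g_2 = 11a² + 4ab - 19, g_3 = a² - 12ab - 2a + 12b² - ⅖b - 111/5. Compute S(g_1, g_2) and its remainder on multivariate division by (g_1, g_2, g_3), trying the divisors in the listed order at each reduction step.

S(g_1, g_2) = -4/11ab² - 5/11a + 19/11b - 17/11; remainder on division = -4/11ab² - 5/11a + 19/11b - 17/11.

lcm(LM(g_1), LM(g_2)) = a²b.
S = (lcm/LT(g_1))·g_1 − (lcm/LT(g_2))·g_2 = -4/11ab² - 5/11a + 19/11b - 17/11.
Reduce S modulo (g_1, g_2, g_3) in that order:
  leading term ab²: no divisor's leading term divides it; move -4/11ab² to the remainder.
  leading term a: no divisor's leading term divides it; move -5/11a to the remainder.
  leading term b: no divisor's leading term divides it; move 19/11b to the remainder.
  leading term 1: no divisor's leading term divides it; move -17/11 to the remainder.
The remainder -4/11ab² - 5/11a + 19/11b - 17/11 is nonzero, so it would be added as the next basis element.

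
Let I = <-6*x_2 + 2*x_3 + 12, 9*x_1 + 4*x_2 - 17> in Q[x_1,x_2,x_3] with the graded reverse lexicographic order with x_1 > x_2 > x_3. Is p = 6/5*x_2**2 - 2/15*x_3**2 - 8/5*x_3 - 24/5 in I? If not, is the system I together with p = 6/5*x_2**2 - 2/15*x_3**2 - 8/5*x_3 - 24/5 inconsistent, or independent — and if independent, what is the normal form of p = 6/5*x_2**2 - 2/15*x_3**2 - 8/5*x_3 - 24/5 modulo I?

6/5*x_2**2 - 2/15*x_3**2 - 8/5*x_3 - 24/5 lies in I (it reduces to 0).

First compute the reduced Gröbner basis of I by Buchberger's algorithm.
f_1 = -6*x_2 + 2*x_3 + 12, LT = x_2.
f_2 = 9*x_1 + 4*x_2 - 17, LT = x_1.

The S-polynomials (S(f_1,f_2)) all reduce to 0 modulo the current basis, so we have a Gröbner basis.
Inter-reduce: drop elements whose leading term is divisible by another's, tail-reduce, and make monic.
Reduced Gröbner basis: {x_1 + 4/27*x_3 - 1, x_2 - 1/3*x_3 - 2}.
Label its elements g_1 = x_1 + 4/27*x_3 - 1, g_2 = x_2 - 1/3*x_3 - 2.

Reduce p = 6/5*x_2**2 - 2/15*x_3**2 - 8/5*x_3 - 24/5 modulo G:
  leading term x_2**2: subtract (6/5*x_2)·g_2 from 6/5*x_2**2 - 2/15*x_3**2 - 8/5*x_3 - 24/5 → 2/5*x_2*x_3 - 2/15*x_3**2 + 12/5*x_2 - 8/5*x_3 - 24/5
  leading term x_2*x_3: subtract (2/5*x_3)·g_2 from 2/5*x_2*x_3 - 2/15*x_3**2 + 12/5*x_2 - 8/5*x_3 - 24/5 → 12/5*x_2 - 4/5*x_3 - 24/5
  leading term x_2: subtract (12/5)·g_2 from 12/5*x_2 - 4/5*x_3 - 24/5 → 0
  normal form = 0.
Since the normal form is 0, p ∈ I.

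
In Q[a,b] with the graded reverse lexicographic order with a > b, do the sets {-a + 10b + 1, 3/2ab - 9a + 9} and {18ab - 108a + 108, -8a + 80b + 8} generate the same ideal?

Yes, the ideals are equal.

Since reduced Gröbner bases are canonical representatives of ideals under a given ordering, it suffices to compute and compare them.
Buchberger on the first generating set:
f_1 = -a + 10b + 1, LT = a.
f_2 = 3/2ab - 9a + 9, LT = ab.

S(f_1,f_2): lcm = ab. S = -10b^2 + 6a - b - 6.
  leading term b^2: no divisor's leading term divides it; move -10b^2 to the remainder.
  leading term a: subtract (-6)·f_1 from 6a - b - 6 → 59b
  leading term b: no divisor's leading term divides it; move 59b to the remainder.
  remainder -10b^2 + 59b ≠ 0; add g_3 = -10b^2 + 59b to the basis.

The other S-polynomials (S(f_1,g_3), S(f_2,g_3)) all reduce to 0 modulo the current basis, so we have a Gröbner basis.
Inter-reduce: drop elements whose leading term is divisible by another's, tail-reduce, and make monic.
Reduced Gröbner basis: {b^2 - 59/10b, a - 10b - 1}.

Buchberger on the second generating set:
h_1 = 18ab - 108a + 108, LT = ab.
h_2 = -8a + 80b + 8, LT = a.

S(h_1,h_2): lcm = ab. S = 10b^2 - 6a + b + 6.
  leading term b^2: no divisor's leading term divides it; move 10b^2 to the remainder.
  leading term a: subtract (3/4)·h_2 from -6a + b + 6 → -59b
  leading term b: no divisor's leading term divides it; move -59b to the remainder.
  remainder 10b^2 - 59b ≠ 0; add k_3 = 10b^2 - 59b to the basis.

The other S-polynomials (S(h_1,k_3), S(h_2,k_3)) all reduce to 0 modulo the current basis, so we have a Gröbner basis.
Inter-reduce: drop elements whose leading term is divisible by another's, tail-reduce, and make monic.
Reduced Gröbner basis: {b^2 - 59/10b, a - 10b - 1}.

Same reduced basis, so the two generating sets span the same ideal.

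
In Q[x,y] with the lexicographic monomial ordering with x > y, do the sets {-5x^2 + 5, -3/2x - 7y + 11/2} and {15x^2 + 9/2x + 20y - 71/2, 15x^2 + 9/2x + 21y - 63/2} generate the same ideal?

For a fixed monomial order, each ideal has a unique reduced Gröbner basis; comparing bases decides equality.
Buchberger on the first generating set:
f_1 = -5x^2 + 5, LT = x^2.
f_2 = -3/2x - 7y + 11/2, LT = x.

S(f_1,f_2): lcm = x^2. S = -14/3xy + 11/3x - 1.
  leading term xy: subtract (28/9y)·f_2 from -14/3xy + 11/3x - 1 → 11/3x + 196/9y^2 - 154/9y - 1
  leading term x: subtract (-22/9)·f_2 from 11/3x + 196/9y^2 - 154/9y - 1 → 196/9y^2 - 308/9y + 112/9
  leading term y^2: no divisor's leading term divides it; move 196/9y^2 to the remainder.
  leading term y: no divisor's leading term divides it; move -308/9y to the remainder.
  leading term 1: no divisor's leading term divides it; move 112/9 to the remainder.
  remainder 196/9y^2 - 308/9y + 112/9 ≠ 0; add g_3 = 196/9y^2 - 308/9y + 112/9 to the basis.

The other S-polynomials (S(f_1,g_3), S(f_2,g_3)) all reduce to 0 modulo the current basis, so we have a Gröbner basis.
Inter-reduce: drop elements whose leading term is divisible by another's, tail-reduce, and make monic.
Reduced Gröbner basis: {x + 14/3y - 11/3, y^2 - 11/7y + 4/7}.

Buchberger on the second generating set:
h_1 = 15x^2 + 9/2x + 20y - 71/2, LT = x^2.
h_2 = 15x^2 + 9/2x + 21y - 63/2, LT = x^2.

S(h_1,h_2): lcm = x^2. S = -1/15y - 4/15.
  leading term y: no divisor's leading term divides it; move -1/15y to the remainder.
  leading term 1: no divisor's leading term divides it; move -4/15 to the remainder.
  remainder -1/15y - 4/15 ≠ 0; add k_3 = -1/15y - 4/15 to the basis.

The other S-polynomials (S(h_1,k_3), S(h_2,k_3)) all reduce to 0 modulo the current basis, so we have a Gröbner basis.
Inter-reduce: drop elements whose leading term is divisible by another's, tail-reduce, and make monic.
Reduced Gröbner basis: {x^2 + 3/10x - 77/10, y + 4}.

Since the reduced bases disagree, the two ideals are not the same.

No, the ideals differ.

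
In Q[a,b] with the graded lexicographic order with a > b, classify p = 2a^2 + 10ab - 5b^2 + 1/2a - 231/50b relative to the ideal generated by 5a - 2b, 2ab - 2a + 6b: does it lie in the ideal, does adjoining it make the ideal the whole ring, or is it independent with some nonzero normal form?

2a^2 + 10ab - 5b^2 + 1/2a - 231/50b lies in I (it reduces to 0).

First compute the reduced Gröbner basis of I by Buchberger's algorithm.
f_1 = 5a - 2b, LT = a.
f_2 = 2ab - 2a + 6b, LT = ab.

S(f_1,f_2): lcm = ab. S = -2/5b^2 + a - 3b.
  leading term b^2: no divisor's leading term divides it; move -2/5b^2 to the remainder.
  leading term a: subtract (1/5)·f_1 from a - 3b → -13/5b
  leading term b: no divisor's leading term divides it; move -13/5b to the remainder.
  remainder -2/5b^2 - 13/5b ≠ 0; add h_3 = -2/5b^2 - 13/5b to the basis.

The other S-polynomials (S(f_1,h_3), S(f_2,h_3)) all reduce to 0 modulo the current basis, so we have a Gröbner basis.
Inter-reduce: drop elements whose leading term is divisible by another's, tail-reduce, and make monic.
Reduced Gröbner basis: {b^2 + 13/2b, a - 2/5b}.
Label its elements g_1 = b^2 + 13/2b, g_2 = a - 2/5b.

Reduce p = 2a^2 + 10ab - 5b^2 + 1/2a - 231/50b modulo G:
  leading term a^2: subtract (2a)·g_2 from 2a^2 + 10ab - 5b^2 + 1/2a - 231/50b → 54/5ab - 5b^2 + 1/2a - 231/50b
  leading term ab: subtract (54/5b)·g_2 from 54/5ab - 5b^2 + 1/2a - 231/50b → -17/25b^2 + 1/2a - 231/50b
  leading term b^2: subtract (-17/25)·g_1 from -17/25b^2 + 1/2a - 231/50b → 1/2a - 1/5b
  leading term a: subtract (1/2)·g_2 from 1/2a - 1/5b → 0
  normal form = 0.
Since the normal form is 0, p ∈ I.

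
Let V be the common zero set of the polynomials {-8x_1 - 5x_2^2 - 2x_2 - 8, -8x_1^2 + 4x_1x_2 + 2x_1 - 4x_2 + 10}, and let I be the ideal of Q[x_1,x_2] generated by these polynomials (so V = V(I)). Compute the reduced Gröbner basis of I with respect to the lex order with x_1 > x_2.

G = {x_1 + 5/8x_2^2 + 1/4x_2 + 1, x_2^4 + 8/5x_2^3 + 102/25x_2^2 + 4x_2}

The reduced Gröbner basis is the canonical form of the ideal for this ordering.

f_1 = -8x_1 - 5x_2^2 - 2x_2 - 8, LT = x_1.
f_2 = -8x_1^2 + 4x_1x_2 + 2x_1 - 4x_2 + 10, LT = x_1^2.

S(f_1,f_2): lcm = x_1^2. S = 5/8x_1x_2^2 + 3/4x_1x_2 + 5/4x_1 - 1/2x_2 + 5/4.
  leading term x_1x_2^2: subtract (-5/64x_2^2)·f_1 from 5/8x_1x_2^2 + 3/4x_1x_2 + 5/4x_1 - 1/2x_2 + 5/4 → 3/4x_1x_2 + 5/4x_1 - 25/64x_2^4 - 5/32x_2^3 - 5/8x_2^2 - 1/2x_2 + 5/4
  leading term x_1x_2: subtract (-3/32x_2)·f_1 from 3/4x_1x_2 + 5/4x_1 - 25/64x_2^4 - 5/32x_2^3 - 5/8x_2^2 - 1/2x_2 + 5/4 → 5/4x_1 - 25/64x_2^4 - 5/8x_2^3 - 13/16x_2^2 - 5/4x_2 + 5/4
  leading term x_1: subtract (-5/32)·f_1 from 5/4x_1 - 25/64x_2^4 - 5/8x_2^3 - 13/16x_2^2 - 5/4x_2 + 5/4 → -25/64x_2^4 - 5/8x_2^3 - 51/32x_2^2 - 25/16x_2
  leading term x_2^4: no divisor's leading term divides it; move -25/64x_2^4 to the remainder.
  leading term x_2^3: no divisor's leading term divides it; move -5/8x_2^3 to the remainder.
  leading term x_2^2: no divisor's leading term divides it; move -51/32x_2^2 to the remainder.
  leading term x_2: no divisor's leading term divides it; move -25/16x_2 to the remainder.
  remainder -25/64x_2^4 - 5/8x_2^3 - 51/32x_2^2 - 25/16x_2 ≠ 0; add g_3 = -25/64x_2^4 - 5/8x_2^3 - 51/32x_2^2 - 25/16x_2 to the basis.

The other S-polynomials (S(f_1,g_3), S(f_2,g_3)) all reduce to 0 modulo the current basis, so we have a Gröbner basis.
Inter-reduce: drop elements whose leading term is divisible by another's, tail-reduce, and make monic.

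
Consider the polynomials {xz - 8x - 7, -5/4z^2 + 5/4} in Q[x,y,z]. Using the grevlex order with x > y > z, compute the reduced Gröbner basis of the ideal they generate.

f_1 = xz - 8x - 7, LT = xz.
f_2 = -5/4z^2 + 5/4, LT = z^2.

S(f_1,f_2): lcm = xz^2. S = -8xz + x - 7z.
  leading term xz: subtract (-8)·f_1 from -8xz + x - 7z → -63x - 7z - 56
  leading term x: no divisor's leading term divides it; move -63x to the remainder.
  leading term z: no divisor's leading term divides it; move -7z to the remainder.
  leading term 1: no divisor's leading term divides it; move -56 to the remainder.
  remainder -63x - 7z - 56 ≠ 0; add g_3 = -63x - 7z - 56 to the basis.

The other S-polynomials (S(f_1,g_3), S(f_2,g_3)) all reduce to 0 modulo the current basis, so we have a Gröbner basis.
Inter-reduce: drop elements whose leading term is divisible by another's, tail-reduce, and make monic.

G = {z^2 - 1, x + 1/9z + 8/9}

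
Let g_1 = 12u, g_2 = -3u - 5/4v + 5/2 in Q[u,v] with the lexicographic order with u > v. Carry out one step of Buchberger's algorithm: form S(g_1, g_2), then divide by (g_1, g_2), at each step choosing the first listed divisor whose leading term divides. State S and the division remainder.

lcm(LM(g_1), LM(g_2)) = u.
S = (lcm/LT(g_1))·g_1 − (lcm/LT(g_2))·g_2 = -5/12v + 5/6.
Reduce S modulo (g_1, g_2) in that order:
  leading term v: no divisor's leading term divides it; move -5/12v to the remainder.
  leading term 1: no divisor's leading term divides it; move 5/6 to the remainder.
The remainder -5/12v + 5/6 is nonzero, so it would be added as the next basis element.

S(g_1, g_2) = -5/12v + 5/6; remainder on division = -5/12v + 5/6.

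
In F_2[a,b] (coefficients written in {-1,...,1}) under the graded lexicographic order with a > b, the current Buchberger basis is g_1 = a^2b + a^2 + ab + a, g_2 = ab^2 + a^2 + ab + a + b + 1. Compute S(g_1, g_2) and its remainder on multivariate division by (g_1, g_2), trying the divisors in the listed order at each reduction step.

S(g_1, g_2) = a^3 + ab^2 + a^2 + a; remainder on division = a^3 + ab + b + 1.

lcm(LM(g_1), LM(g_2)) = a^2b^2.
S = (lcm/LT(g_1))·g_1 − (lcm/LT(g_2))·g_2 = a^3 + ab^2 + a^2 + a.
Reduce S modulo (g_1, g_2) in that order:
  leading term a^3: no divisor's leading term divides it; move a^3 to the remainder.
  leading term ab^2: subtract (1)·g_2 from ab^2 + a^2 + a → ab + b + 1
  leading term ab: no divisor's leading term divides it; move ab to the remainder.
  leading term b: no divisor's leading term divides it; move b to the remainder.
  leading term 1: no divisor's leading term divides it; move 1 to the remainder.
The remainder a^3 + ab + b + 1 is nonzero, so it would be added as the next basis element.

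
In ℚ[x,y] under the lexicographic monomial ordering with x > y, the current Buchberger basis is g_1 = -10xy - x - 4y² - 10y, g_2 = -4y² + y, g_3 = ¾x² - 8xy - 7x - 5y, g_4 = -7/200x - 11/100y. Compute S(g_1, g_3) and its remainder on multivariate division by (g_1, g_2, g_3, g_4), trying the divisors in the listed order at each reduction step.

S(g_1, g_3) = 1/10x² + 166/15xy² + 31/3xy + 20/3y²; remainder on division = -4927/420y.

lcm(LM(g_1), LM(g_3)) = x²y.
S = (lcm/LT(g_1))·g_1 − (lcm/LT(g_3))·g_3 = 1/10x² + 166/15xy² + 31/3xy + 20/3y².
Reduce S modulo (g_1, g_2, g_3, g_4) in that order:
  leading term x²: subtract (2/15)·g_3 from 1/10x² + 166/15xy² + 31/3xy + 20/3y² → 166/15xy² + 57/5xy + 14/15x + 20/3y² + ⅔y
  leading term xy²: subtract (-83/75y)·g_1 from 166/15xy² + 57/5xy + 14/15x + 20/3y² + ⅔y → 772/75xy + 14/15x - 332/75y³ - 22/5y² + ⅔y
  leading term xy: subtract (-386/375)·g_1 from 772/75xy + 14/15x - 332/75y³ - 22/5y² + ⅔y → -12/125x - 332/75y³ - 3194/375y² - 722/75y
  leading term x: subtract (96/35)·g_4 from -12/125x - 332/75y³ - 3194/375y² - 722/75y → -332/75y³ - 3194/375y² - 24478/2625y
  leading term y³: subtract (83/75y)·g_2 from -332/75y³ - 3194/375y² - 24478/2625y → -1203/125y² - 24478/2625y
  leading term y²: subtract (1203/500)·g_2 from -1203/125y² - 24478/2625y → -4927/420y
  leading term y: no divisor's leading term divides it; move -4927/420y to the remainder.
The remainder -4927/420y is nonzero, so it would be added as the next basis element.
This is the inner loop of Buchberger's algorithm — each nonzero remainder becomes a new basis element.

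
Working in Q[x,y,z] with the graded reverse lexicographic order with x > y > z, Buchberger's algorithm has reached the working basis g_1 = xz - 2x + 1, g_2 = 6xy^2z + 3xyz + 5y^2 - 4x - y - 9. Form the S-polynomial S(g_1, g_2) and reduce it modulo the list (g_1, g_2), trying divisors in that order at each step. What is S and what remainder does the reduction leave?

S(g_1, g_2) = -2xy^2 - 1/2xyz + 1/6y^2 + 2/3x + 1/6y + 3/2; remainder on division = -2xy^2 - xy + 1/6y^2 + 2/3x + 2/3y + 3/2.

lcm(LM(g_1), LM(g_2)) = xy^2z.
S = (lcm/LT(g_1))·g_1 − (lcm/LT(g_2))·g_2 = -2xy^2 - 1/2xyz + 1/6y^2 + 2/3x + 1/6y + 3/2.
Reduce S modulo (g_1, g_2) in that order:
  leading term xy^2: no divisor's leading term divides it; move -2xy^2 to the remainder.
  leading term xyz: subtract (-1/2y)·g_1 from -1/2xyz + 1/6y^2 + 2/3x + 1/6y + 3/2 → -xy + 1/6y^2 + 2/3x + 2/3y + 3/2
  leading term xy: no divisor's leading term divides it; move -xy to the remainder.
  leading term y^2: no divisor's leading term divides it; move 1/6y^2 to the remainder.
  leading term x: no divisor's leading term divides it; move 2/3x to the remainder.
  leading term y: no divisor's leading term divides it; move 2/3y to the remainder.
  leading term 1: no divisor's leading term divides it; move 3/2 to the remainder.
The remainder -2xy^2 - xy + 1/6y^2 + 2/3x + 2/3y + 3/2 is nonzero, so it would be added as the next basis element.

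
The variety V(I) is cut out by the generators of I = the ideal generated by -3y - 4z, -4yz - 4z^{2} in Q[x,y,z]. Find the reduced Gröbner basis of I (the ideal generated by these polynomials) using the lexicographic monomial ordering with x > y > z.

G = {y + \tfrac{4}{3}z, z^{2}}

This is the nonlinear analogue of row-reducing a linear system.

f_1 = -3y - 4z, LT = y.
f_2 = -4yz - 4z^{2}, LT = yz.

S(f_1,f_2): lcm = yz. S = \tfrac{1}{3}z^{2}.
  leading term z^{2}: no divisor's leading term divides it; move \tfrac{1}{3}z^{2} to the remainder.
  remainder \tfrac{1}{3}z^{2} ≠ 0; add g_3 = \tfrac{1}{3}z^{2} to the basis.

The other S-polynomials (S(f_1,g_3), S(f_2,g_3)) all reduce to 0 modulo the current basis, so we have a Gröbner basis.
Inter-reduce: drop elements whose leading term is divisible by another's, tail-reduce, and make monic.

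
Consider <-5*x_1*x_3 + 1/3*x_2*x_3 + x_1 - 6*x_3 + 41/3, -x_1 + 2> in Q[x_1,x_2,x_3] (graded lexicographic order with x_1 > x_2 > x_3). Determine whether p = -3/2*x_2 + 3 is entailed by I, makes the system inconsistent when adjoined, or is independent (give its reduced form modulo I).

First compute the reduced Gröbner basis of I by Buchberger's algorithm.
f_1 = -5*x_1*x_3 + 1/3*x_2*x_3 + x_1 - 6*x_3 + 41/3, LT = x_1*x_3.
f_2 = -x_1 + 2, LT = x_1.

S(f_1,f_2): lcm = x_1*x_3. S = -1/15*x_2*x_3 - 1/5*x_1 + 16/5*x_3 - 41/15.
  leading term x_2*x_3: no divisor's leading term divides it; move -1/15*x_2*x_3 to the remainder.
  leading term x_1: subtract (1/5)·f_2 from -1/5*x_1 + 16/5*x_3 - 41/15 → 16/5*x_3 - 47/15
  leading term x_3: no divisor's leading term divides it; move 16/5*x_3 to the remainder.
  leading term 1: no divisor's leading term divides it; move -47/15 to the remainder.
  remainder -1/15*x_2*x_3 + 16/5*x_3 - 47/15 ≠ 0; add h_3 = -1/15*x_2*x_3 + 16/5*x_3 - 47/15 to the basis.

S(f_1,h_3): lcm = x_1*x_2*x_3. S = -1/15*x_2**2*x_3 - 1/5*x_1*x_2 + 48*x_1*x_3 + 6/5*x_2*x_3 - 47*x_1 - 41/15*x_2.
  leading term x_2**2*x_3: subtract (x_2)·h_3 from -1/15*x_2**2*x_3 - 1/5*x_1*x_2 + 48*x_1*x_3 + 6/5*x_2*x_3 - 47*x_1 - 41/15*x_2 → -1/5*x_1*x_2 + 48*x_1*x_3 - 2*x_2*x_3 - 47*x_1 + 2/5*x_2
  leading term x_1*x_2: subtract (1/5*x_2)·f_2 from -1/5*x_1*x_2 + 48*x_1*x_3 - 2*x_2*x_3 - 47*x_1 + 2/5*x_2 → 48*x_1*x_3 - 2*x_2*x_3 - 47*x_1
  leading term x_1*x_3: subtract (-48/5)·f_1 from 48*x_1*x_3 - 2*x_2*x_3 - 47*x_1 → 6/5*x_2*x_3 - 187/5*x_1 - 288/5*x_3 + 656/5
  leading term x_2*x_3: subtract (-18)·h_3 from 6/5*x_2*x_3 - 187/5*x_1 - 288/5*x_3 + 656/5 → -187/5*x_1 + 374/5
  leading term x_1: subtract (187/5)·f_2 from -187/5*x_1 + 374/5 → 0
  remainder 0.

S(f_2,h_3): leading monomials are coprime, so the S-polynomial reduces to 0 (Buchberger's first criterion).
Every S-polynomial of the final basis reduces to 0, so we have a Gröbner basis.
Inter-reduce: drop elements whose leading term is divisible by another's, tail-reduce, and make monic.
Reduced Gröbner basis: {x_2*x_3 - 48*x_3 + 47, x_1 - 2}.
Label its elements g_1 = x_2*x_3 - 48*x_3 + 47, g_2 = x_1 - 2.

Reduce p = -3/2*x_2 + 3 modulo G:
  leading term x_2: no divisor's leading term divides it; move -3/2*x_2 to the remainder.
  leading term 1: no divisor's leading term divides it; move 3 to the remainder.
  normal form = -3/2*x_2 + 3.
The normal form is nonzero, so p ∉ I. Since p minus its normal form lies in I, I + (p) = I + (r) where r = -3/2*x_2 + 3; decide whether this ideal is the whole ring.
Run Buchberger on G together with r (pairs among the g_i already reduce to 0 since G is a Gröbner basis):
g_1 = x_2*x_3 - 48*x_3 + 47, LT = x_2*x_3.
g_2 = x_1 - 2, LT = x_1.
r = -3/2*x_2 + 3, LT = x_2.

S(g_1,g_2): leading monomials are coprime, so the S-polynomial reduces to 0 (Buchberger's first criterion).
S(g_1,r): lcm = x_2*x_3. S = -46*x_3 + 47.
  leading term x_3: no divisor's leading term divides it; move -46*x_3 to the remainder.
  leading term 1: no divisor's leading term divides it; move 47 to the remainder.
  remainder -46*x_3 + 47 ≠ 0; add m_4 = -46*x_3 + 47 to the basis.

S(g_2,r): leading monomials are coprime, so the S-polynomial reduces to 0 (Buchberger's first criterion).
S(g_1,m_4): lcm = x_2*x_3. S = 47/46*x_2 - 48*x_3 + 47.
  leading term x_2: subtract (-47/69)·r from 47/46*x_2 - 48*x_3 + 47 → -48*x_3 + 1128/23
  leading term x_3: subtract (24/23)·m_4 from -48*x_3 + 1128/23 → 0
  remainder 0.

S(g_2,m_4): leading monomials are coprime, so the S-polynomial reduces to 0 (Buchberger's first criterion).
S(r,m_4): leading monomials are coprime, so the S-polynomial reduces to 0 (Buchberger's first criterion).
Every S-polynomial of the final basis reduces to 0, so we have a Gröbner basis.
Inter-reduce: drop elements whose leading term is divisible by another's, tail-reduce, and make monic.
Reduced Gröbner basis: {x_1 - 2, x_2 - 2, x_3 - 47/46}.
The reduced Gröbner basis of I + (p) is {x_1 - 2, x_2 - 2, x_3 - 47/46} ≠ {1}, a proper ideal, so the enlarged system stays consistent: p is independent of I, with normal form -3/2*x_2 + 3.

Ideal membership is decidable via reduction modulo a Gröbner basis.

-3/2*x_2 + 3 is independent of I; its normal form modulo I is -3/2*x_2 + 3.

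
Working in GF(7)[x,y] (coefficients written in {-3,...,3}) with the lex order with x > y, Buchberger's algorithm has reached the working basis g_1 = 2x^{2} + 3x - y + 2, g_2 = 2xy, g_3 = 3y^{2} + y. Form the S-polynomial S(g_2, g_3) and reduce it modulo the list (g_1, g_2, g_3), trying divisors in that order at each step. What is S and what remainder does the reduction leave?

lcm(LM(g_2), LM(g_3)) = xy^{2}.
S = (lcm/LT(g_2))·g_2 − (lcm/LT(g_3))·g_3 = 2xy.
Reduce S modulo (g_1, g_2, g_3) in that order:
  leading term xy: subtract (1)·g_2 from 2xy → 0
The remainder is 0, so this S-polynomial contributes no new basis element.
An S-polynomial is built so that the two leading terms cancel; whether anything survives reduction is exactly the Gröbner-basis criterion.

S(g_2, g_3) = 2xy; remainder on division = 0.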